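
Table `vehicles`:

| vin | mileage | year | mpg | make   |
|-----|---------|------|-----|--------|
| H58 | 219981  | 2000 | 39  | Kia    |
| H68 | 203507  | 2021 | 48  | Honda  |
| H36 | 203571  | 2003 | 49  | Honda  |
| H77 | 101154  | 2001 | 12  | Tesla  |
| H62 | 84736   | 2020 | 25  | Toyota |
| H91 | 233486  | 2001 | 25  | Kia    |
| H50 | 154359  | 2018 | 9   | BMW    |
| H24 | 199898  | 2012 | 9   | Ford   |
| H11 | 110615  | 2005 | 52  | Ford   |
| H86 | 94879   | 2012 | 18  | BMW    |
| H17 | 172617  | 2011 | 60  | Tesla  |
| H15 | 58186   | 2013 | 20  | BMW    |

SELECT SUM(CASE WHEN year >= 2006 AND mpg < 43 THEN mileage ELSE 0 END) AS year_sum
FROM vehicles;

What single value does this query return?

vin=H58: ✗
vin=H68: ✗
vin=H36: ✗
vin=H77: ✗
vin=H62: ✓ → 84736
vin=H91: ✗
vin=H50: ✓ → 154359
vin=H24: ✓ → 199898
vin=H11: ✗
vin=H86: ✓ → 94879
vin=H17: ✗
vin=H15: ✓ → 58186
year_sum = 84736 + 154359 + 199898 + 94879 + 58186 = 592058

592058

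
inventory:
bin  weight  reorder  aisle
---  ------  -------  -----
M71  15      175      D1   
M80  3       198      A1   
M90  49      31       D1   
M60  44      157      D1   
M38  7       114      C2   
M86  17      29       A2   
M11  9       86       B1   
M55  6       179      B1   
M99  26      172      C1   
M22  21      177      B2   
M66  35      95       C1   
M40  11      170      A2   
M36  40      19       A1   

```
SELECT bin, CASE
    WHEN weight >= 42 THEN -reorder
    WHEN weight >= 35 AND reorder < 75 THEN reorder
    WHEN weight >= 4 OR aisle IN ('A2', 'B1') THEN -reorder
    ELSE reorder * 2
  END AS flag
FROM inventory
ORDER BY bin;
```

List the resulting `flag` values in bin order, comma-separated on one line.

-86, -177, 19, -114, -170, -179, -157, -95, -175, 396, -29, -31, -172

bin=M11: weight >= 4 OR aisle IN ('A2', 'B1') → -86
bin=M22: weight >= 4 OR aisle IN ('A2', 'B1') → -177
bin=M36: weight >= 35 AND reorder < 75 → 19
bin=M38: weight >= 4 OR aisle IN ('A2', 'B1') → -114
bin=M40: weight >= 4 OR aisle IN ('A2', 'B1') → -170
bin=M55: weight >= 4 OR aisle IN ('A2', 'B1') → -179
bin=M60: weight >= 42 → -157
bin=M66: weight >= 4 OR aisle IN ('A2', 'B1') → -95
bin=M71: weight >= 4 OR aisle IN ('A2', 'B1') → -175
bin=M80: ELSE → 396
bin=M86: weight >= 4 OR aisle IN ('A2', 'B1') → -29
bin=M90: weight >= 42 → -31
bin=M99: weight >= 4 OR aisle IN ('A2', 'B1') → -172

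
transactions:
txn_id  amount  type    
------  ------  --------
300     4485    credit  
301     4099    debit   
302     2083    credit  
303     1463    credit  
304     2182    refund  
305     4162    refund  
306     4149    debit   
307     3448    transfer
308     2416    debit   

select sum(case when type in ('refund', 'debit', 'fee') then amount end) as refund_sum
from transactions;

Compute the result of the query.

txn_id=300: ✗
txn_id=301: ✓ → 4099
txn_id=302: ✗
txn_id=303: ✗
txn_id=304: ✓ → 2182
txn_id=305: ✓ → 4162
txn_id=306: ✓ → 4149
txn_id=307: ✗
txn_id=308: ✓ → 2416
refund_sum = 4099 + 2182 + 4162 + 4149 + 2416 = 17008

17008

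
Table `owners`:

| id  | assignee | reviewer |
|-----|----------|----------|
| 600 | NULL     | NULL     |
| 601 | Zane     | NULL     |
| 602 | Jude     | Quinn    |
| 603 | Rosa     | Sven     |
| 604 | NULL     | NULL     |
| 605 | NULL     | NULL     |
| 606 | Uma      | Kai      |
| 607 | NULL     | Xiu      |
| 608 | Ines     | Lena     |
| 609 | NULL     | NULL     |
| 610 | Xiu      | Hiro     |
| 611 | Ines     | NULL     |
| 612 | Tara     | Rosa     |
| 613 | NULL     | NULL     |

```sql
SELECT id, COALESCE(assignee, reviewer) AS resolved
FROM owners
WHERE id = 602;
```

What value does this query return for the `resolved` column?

Jude

id = 602: assignee=Jude, reviewer=Quinn.
assignee=Jude → Jude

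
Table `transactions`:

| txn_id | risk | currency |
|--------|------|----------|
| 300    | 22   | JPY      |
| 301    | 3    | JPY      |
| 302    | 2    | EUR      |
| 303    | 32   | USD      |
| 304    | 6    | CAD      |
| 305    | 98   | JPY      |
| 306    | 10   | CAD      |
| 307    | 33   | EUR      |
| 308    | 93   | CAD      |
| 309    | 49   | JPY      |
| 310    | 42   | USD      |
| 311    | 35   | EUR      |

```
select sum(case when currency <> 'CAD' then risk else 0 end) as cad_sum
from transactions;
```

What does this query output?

txn_id=300: ✓ → 22
txn_id=301: ✓ → 3
txn_id=302: ✓ → 2
txn_id=303: ✓ → 32
txn_id=304: ✗
txn_id=305: ✓ → 98
txn_id=306: ✗
txn_id=307: ✓ → 33
txn_id=308: ✗
txn_id=309: ✓ → 49
txn_id=310: ✓ → 42
txn_id=311: ✓ → 35
cad_sum = 22 + 3 + 2 + 32 + 98 + 33 + 49 + 42 + 35 = 316

316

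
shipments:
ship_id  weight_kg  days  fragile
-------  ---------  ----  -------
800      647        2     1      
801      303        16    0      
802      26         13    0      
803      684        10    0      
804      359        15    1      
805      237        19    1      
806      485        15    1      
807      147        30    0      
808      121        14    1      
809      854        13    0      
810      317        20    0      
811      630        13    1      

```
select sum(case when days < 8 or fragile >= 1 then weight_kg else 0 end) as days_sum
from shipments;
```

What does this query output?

ship_id=800: ✓ → 647
ship_id=801: ✗
ship_id=802: ✗
ship_id=803: ✗
ship_id=804: ✓ → 359
ship_id=805: ✓ → 237
ship_id=806: ✓ → 485
ship_id=807: ✗
ship_id=808: ✓ → 121
ship_id=809: ✗
ship_id=810: ✗
ship_id=811: ✓ → 630
days_sum = 647 + 359 + 237 + 485 + 121 + 630 = 2479

2479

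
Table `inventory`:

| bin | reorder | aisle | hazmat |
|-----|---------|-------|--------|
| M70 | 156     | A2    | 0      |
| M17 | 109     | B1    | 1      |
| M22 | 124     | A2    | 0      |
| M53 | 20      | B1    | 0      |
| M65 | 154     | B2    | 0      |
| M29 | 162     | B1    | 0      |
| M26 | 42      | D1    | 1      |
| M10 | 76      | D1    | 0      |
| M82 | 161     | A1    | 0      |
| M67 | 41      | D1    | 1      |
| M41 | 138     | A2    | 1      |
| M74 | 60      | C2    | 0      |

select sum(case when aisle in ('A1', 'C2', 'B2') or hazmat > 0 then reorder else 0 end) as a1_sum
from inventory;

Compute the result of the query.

705

bin=M70: ✗
bin=M17: ✓ → 109
bin=M22: ✗
bin=M53: ✗
bin=M65: ✓ → 154
bin=M29: ✗
bin=M26: ✓ → 42
bin=M10: ✗
bin=M82: ✓ → 161
bin=M67: ✓ → 41
bin=M41: ✓ → 138
bin=M74: ✓ → 60
a1_sum = 109 + 154 + 42 + 161 + 41 + 138 + 60 = 705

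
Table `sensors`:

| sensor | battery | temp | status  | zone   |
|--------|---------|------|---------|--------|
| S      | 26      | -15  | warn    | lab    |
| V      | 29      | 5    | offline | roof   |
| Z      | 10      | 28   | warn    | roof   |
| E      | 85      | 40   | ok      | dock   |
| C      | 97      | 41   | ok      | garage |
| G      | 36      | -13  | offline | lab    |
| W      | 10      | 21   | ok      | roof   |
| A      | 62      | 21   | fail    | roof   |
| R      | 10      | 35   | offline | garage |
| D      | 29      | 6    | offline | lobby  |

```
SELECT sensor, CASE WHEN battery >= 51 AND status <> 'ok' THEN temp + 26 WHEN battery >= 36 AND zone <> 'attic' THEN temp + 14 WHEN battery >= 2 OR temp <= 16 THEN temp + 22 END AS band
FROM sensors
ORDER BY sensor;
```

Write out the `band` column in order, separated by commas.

47, 55, 28, 54, 1, 57, 7, 27, 43, 50

sensor=A: battery >= 51 AND status <> 'ok' → 47
sensor=C: battery >= 36 AND zone <> 'attic' → 55
sensor=D: battery >= 2 OR temp <= 16 → 28
sensor=E: battery >= 36 AND zone <> 'attic' → 54
sensor=G: battery >= 36 AND zone <> 'attic' → 1
sensor=R: battery >= 2 OR temp <= 16 → 57
sensor=S: battery >= 2 OR temp <= 16 → 7
sensor=V: battery >= 2 OR temp <= 16 → 27
sensor=W: battery >= 2 OR temp <= 16 → 43
sensor=Z: battery >= 2 OR temp <= 16 → 50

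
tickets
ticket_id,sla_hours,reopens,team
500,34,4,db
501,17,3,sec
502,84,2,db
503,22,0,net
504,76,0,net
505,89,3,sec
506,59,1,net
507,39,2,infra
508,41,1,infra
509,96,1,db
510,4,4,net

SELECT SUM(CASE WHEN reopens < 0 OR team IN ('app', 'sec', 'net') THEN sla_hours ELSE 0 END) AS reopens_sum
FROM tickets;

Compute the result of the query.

267

ticket_id=500: ✗
ticket_id=501: ✓ → 17
ticket_id=502: ✗
ticket_id=503: ✓ → 22
ticket_id=504: ✓ → 76
ticket_id=505: ✓ → 89
ticket_id=506: ✓ → 59
ticket_id=507: ✗
ticket_id=508: ✗
ticket_id=509: ✗
ticket_id=510: ✓ → 4
reopens_sum = 17 + 22 + 76 + 89 + 59 + 4 = 267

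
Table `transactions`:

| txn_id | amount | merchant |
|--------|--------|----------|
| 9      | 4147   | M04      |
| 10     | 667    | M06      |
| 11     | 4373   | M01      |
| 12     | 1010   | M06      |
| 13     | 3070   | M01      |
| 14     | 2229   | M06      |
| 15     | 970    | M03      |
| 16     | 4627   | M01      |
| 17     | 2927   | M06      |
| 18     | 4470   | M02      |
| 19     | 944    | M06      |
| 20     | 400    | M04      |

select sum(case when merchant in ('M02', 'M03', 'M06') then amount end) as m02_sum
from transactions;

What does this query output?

txn_id=9: ✗
txn_id=10: ✓ → 667
txn_id=11: ✗
txn_id=12: ✓ → 1010
txn_id=13: ✗
txn_id=14: ✓ → 2229
txn_id=15: ✓ → 970
txn_id=16: ✗
txn_id=17: ✓ → 2927
txn_id=18: ✓ → 4470
txn_id=19: ✓ → 944
txn_id=20: ✗
m02_sum = 667 + 1010 + 2229 + 970 + 2927 + 4470 + 944 = 13217

13217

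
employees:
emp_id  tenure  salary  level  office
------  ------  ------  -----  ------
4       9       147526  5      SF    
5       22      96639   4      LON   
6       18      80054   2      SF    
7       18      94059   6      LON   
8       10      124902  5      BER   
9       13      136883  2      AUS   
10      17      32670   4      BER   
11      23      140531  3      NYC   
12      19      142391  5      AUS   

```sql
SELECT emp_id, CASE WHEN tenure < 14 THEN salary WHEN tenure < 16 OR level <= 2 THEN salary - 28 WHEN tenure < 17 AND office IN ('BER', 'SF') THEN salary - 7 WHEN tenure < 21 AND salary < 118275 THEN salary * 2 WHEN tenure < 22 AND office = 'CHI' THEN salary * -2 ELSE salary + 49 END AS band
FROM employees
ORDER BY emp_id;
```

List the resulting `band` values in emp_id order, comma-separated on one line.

emp_id=4: tenure < 14 → 147526
emp_id=5: ELSE → 96688
emp_id=6: tenure < 16 OR level <= 2 → 80026
emp_id=7: tenure < 21 AND salary < 118275 → 188118
emp_id=8: tenure < 14 → 124902
emp_id=9: tenure < 14 → 136883
emp_id=10: tenure < 21 AND salary < 118275 → 65340
emp_id=11: ELSE → 140580
emp_id=12: ELSE → 142440

147526, 96688, 80026, 188118, 124902, 136883, 65340, 140580, 142440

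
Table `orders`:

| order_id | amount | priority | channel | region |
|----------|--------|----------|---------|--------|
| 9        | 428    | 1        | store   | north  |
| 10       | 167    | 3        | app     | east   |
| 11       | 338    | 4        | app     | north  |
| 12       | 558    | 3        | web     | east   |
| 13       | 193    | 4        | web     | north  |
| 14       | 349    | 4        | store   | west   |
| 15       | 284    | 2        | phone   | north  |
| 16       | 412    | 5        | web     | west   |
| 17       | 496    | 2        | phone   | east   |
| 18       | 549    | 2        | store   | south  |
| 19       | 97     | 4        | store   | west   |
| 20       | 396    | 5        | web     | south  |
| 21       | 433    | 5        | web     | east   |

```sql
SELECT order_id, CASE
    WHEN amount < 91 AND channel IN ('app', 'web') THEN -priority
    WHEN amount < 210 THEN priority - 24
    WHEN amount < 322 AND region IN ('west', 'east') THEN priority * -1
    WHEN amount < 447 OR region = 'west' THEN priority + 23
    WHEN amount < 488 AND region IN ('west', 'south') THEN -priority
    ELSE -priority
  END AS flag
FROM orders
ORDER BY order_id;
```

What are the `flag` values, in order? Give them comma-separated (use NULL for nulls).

order_id=9: amount < 447 OR region = 'west' → 24
order_id=10: amount < 210 → -21
order_id=11: amount < 447 OR region = 'west' → 27
order_id=12: ELSE → -3
order_id=13: amount < 210 → -20
order_id=14: amount < 447 OR region = 'west' → 27
order_id=15: amount < 447 OR region = 'west' → 25
order_id=16: amount < 447 OR region = 'west' → 28
order_id=17: ELSE → -2
order_id=18: ELSE → -2
order_id=19: amount < 210 → -20
order_id=20: amount < 447 OR region = 'west' → 28
order_id=21: amount < 447 OR region = 'west' → 28

24, -21, 27, -3, -20, 27, 25, 28, -2, -2, -20, 28, 28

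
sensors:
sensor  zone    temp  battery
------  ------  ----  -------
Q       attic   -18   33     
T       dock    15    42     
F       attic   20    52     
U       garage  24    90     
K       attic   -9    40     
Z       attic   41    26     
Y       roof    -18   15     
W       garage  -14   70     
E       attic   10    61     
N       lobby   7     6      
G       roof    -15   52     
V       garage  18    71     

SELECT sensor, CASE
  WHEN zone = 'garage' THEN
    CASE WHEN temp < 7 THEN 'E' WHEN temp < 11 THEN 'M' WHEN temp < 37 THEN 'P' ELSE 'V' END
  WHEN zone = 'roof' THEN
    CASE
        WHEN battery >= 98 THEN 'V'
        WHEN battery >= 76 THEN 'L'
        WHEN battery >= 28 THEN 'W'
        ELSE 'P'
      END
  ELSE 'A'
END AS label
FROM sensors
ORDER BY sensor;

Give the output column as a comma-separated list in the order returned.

sensor=E: zone='attic' → outer ELSE → A
sensor=F: zone='attic' → outer ELSE → A
sensor=G: zone='roof' → inner[battery >= 28] → W
sensor=K: zone='attic' → outer ELSE → A
sensor=N: zone='lobby' → outer ELSE → A
sensor=Q: zone='attic' → outer ELSE → A
sensor=T: zone='dock' → outer ELSE → A
sensor=U: zone='garage' → inner[temp < 37] → P
sensor=V: zone='garage' → inner[temp < 37] → P
sensor=W: zone='garage' → inner[temp < 7] → E
sensor=Y: zone='roof' → inner[ELSE] → P
sensor=Z: zone='attic' → outer ELSE → A

A, A, W, A, A, A, A, P, P, E, P, A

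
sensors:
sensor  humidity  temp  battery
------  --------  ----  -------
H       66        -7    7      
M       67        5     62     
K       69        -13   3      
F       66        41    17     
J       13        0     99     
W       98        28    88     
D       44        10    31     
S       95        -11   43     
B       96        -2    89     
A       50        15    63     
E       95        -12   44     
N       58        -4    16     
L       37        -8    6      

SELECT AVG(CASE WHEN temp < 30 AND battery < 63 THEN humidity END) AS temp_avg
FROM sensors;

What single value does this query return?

sensor=H: ✓ → 66
sensor=M: ✓ → 67
sensor=K: ✓ → 69
sensor=F: ✗
sensor=J: ✗
sensor=W: ✗
sensor=D: ✓ → 44
sensor=S: ✓ → 95
sensor=B: ✗
sensor=A: ✗
sensor=E: ✓ → 95
sensor=N: ✓ → 58
sensor=L: ✓ → 37
temp_avg = (66 + 67 + 69 + 44 + 95 + 95 + 58 + 37) / 8 = 66.375

66.375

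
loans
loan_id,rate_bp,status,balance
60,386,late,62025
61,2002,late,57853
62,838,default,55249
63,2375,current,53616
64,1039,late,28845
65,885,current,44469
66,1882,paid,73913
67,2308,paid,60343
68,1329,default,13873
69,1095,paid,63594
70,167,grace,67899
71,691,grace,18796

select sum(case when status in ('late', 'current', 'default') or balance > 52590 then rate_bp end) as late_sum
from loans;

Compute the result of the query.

loan_id=60: ✓ → 386
loan_id=61: ✓ → 2002
loan_id=62: ✓ → 838
loan_id=63: ✓ → 2375
loan_id=64: ✓ → 1039
loan_id=65: ✓ → 885
loan_id=66: ✓ → 1882
loan_id=67: ✓ → 2308
loan_id=68: ✓ → 1329
loan_id=69: ✓ → 1095
loan_id=70: ✓ → 167
loan_id=71: ✗
late_sum = 386 + 2002 + 838 + 2375 + 1039 + 885 + 1882 + 2308 + 1329 + 1095 + 167 = 14306

14306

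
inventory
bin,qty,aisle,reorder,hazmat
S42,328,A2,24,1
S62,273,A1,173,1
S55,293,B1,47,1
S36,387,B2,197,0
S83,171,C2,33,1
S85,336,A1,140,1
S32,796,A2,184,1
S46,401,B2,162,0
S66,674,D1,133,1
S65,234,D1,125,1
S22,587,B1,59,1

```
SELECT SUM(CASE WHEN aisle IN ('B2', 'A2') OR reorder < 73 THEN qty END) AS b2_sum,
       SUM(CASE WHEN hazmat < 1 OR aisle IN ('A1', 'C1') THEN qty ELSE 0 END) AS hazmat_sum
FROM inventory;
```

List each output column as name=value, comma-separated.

b2_sum=2963, hazmat_sum=1397

[b2_sum: aisle IN ('B2', 'A2') OR reorder < 73]
bin=S42: ✓ → 328
bin=S62: ✗
bin=S55: ✓ → 293
bin=S36: ✓ → 387
bin=S83: ✓ → 171
bin=S85: ✗
bin=S32: ✓ → 796
bin=S46: ✓ → 401
bin=S66: ✗
bin=S65: ✗
bin=S22: ✓ → 587
b2_sum = 328 + 293 + 387 + 171 + 796 + 401 + 587 = 2963
—
[hazmat_sum: hazmat < 1 OR aisle IN ('A1', 'C1')]
bin=S42: ✗
bin=S62: ✓ → 273
bin=S55: ✗
bin=S36: ✓ → 387
bin=S83: ✗
bin=S85: ✓ → 336
bin=S32: ✗
bin=S46: ✓ → 401
bin=S66: ✗
bin=S65: ✗
bin=S22: ✗
hazmat_sum = 273 + 387 + 336 + 401 = 1397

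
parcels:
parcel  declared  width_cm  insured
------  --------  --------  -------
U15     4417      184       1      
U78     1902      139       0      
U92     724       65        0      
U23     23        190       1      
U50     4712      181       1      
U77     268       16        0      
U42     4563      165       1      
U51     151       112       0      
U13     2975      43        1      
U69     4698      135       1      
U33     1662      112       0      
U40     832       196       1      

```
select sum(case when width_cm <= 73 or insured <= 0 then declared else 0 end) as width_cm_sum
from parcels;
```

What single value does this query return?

parcel=U15: ✗
parcel=U78: ✓ → 1902
parcel=U92: ✓ → 724
parcel=U23: ✗
parcel=U50: ✗
parcel=U77: ✓ → 268
parcel=U42: ✗
parcel=U51: ✓ → 151
parcel=U13: ✓ → 2975
parcel=U69: ✗
parcel=U33: ✓ → 1662
parcel=U40: ✗
width_cm_sum = 1902 + 724 + 268 + 151 + 2975 + 1662 = 7682

7682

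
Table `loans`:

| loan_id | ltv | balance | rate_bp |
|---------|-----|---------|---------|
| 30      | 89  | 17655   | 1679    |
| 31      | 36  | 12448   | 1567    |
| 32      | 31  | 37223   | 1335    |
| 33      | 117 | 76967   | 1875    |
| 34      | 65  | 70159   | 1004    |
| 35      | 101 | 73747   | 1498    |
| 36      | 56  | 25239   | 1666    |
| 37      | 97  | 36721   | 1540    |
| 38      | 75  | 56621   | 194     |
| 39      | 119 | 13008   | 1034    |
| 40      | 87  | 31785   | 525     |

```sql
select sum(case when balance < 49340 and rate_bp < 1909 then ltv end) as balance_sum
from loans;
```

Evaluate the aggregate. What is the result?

loan_id=30: ✓ → 89
loan_id=31: ✓ → 36
loan_id=32: ✓ → 31
loan_id=33: ✗
loan_id=34: ✗
loan_id=35: ✗
loan_id=36: ✓ → 56
loan_id=37: ✓ → 97
loan_id=38: ✗
loan_id=39: ✓ → 119
loan_id=40: ✓ → 87
balance_sum = 89 + 36 + 31 + 56 + 97 + 119 + 87 = 515

515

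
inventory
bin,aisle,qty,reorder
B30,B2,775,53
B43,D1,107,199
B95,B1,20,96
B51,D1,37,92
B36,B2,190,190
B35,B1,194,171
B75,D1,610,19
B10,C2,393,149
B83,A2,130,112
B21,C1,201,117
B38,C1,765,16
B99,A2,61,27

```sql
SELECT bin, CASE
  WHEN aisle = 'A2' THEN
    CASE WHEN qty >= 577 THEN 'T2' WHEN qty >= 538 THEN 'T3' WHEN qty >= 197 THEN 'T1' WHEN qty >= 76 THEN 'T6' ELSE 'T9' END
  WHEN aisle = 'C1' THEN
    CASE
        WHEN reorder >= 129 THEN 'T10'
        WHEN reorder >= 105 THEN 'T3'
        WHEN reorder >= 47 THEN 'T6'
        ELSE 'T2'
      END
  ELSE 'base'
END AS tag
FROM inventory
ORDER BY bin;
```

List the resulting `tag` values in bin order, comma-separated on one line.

base, T3, base, base, base, T2, base, base, base, T6, base, T9

bin=B10: aisle='C2' → outer ELSE → base
bin=B21: aisle='C1' → inner[reorder >= 105] → T3
bin=B30: aisle='B2' → outer ELSE → base
bin=B35: aisle='B1' → outer ELSE → base
bin=B36: aisle='B2' → outer ELSE → base
bin=B38: aisle='C1' → inner[ELSE] → T2
bin=B43: aisle='D1' → outer ELSE → base
bin=B51: aisle='D1' → outer ELSE → base
bin=B75: aisle='D1' → outer ELSE → base
bin=B83: aisle='A2' → inner[qty >= 76] → T6
bin=B95: aisle='B1' → outer ELSE → base
bin=B99: aisle='A2' → inner[ELSE] → T9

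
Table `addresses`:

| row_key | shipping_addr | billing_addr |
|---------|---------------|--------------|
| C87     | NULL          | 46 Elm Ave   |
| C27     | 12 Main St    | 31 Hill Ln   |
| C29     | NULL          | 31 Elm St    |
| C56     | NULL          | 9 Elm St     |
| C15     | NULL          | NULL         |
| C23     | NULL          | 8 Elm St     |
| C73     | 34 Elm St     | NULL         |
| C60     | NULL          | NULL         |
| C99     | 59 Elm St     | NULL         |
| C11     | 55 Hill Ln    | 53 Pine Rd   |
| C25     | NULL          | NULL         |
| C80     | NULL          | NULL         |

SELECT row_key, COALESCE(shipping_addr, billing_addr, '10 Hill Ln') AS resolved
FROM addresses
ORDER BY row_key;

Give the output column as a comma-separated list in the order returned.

55 Hill Ln, 10 Hill Ln, 8 Elm St, 10 Hill Ln, 12 Main St, 31 Elm St, 9 Elm St, 10 Hill Ln, 34 Elm St, 10 Hill Ln, 46 Elm Ave, 59 Elm St

row_key=C11: shipping_addr=55 Hill Ln → 55 Hill Ln
row_key=C15: shipping_addr=NULL, billing_addr=NULL, → literal 10 Hill Ln → 10 Hill Ln
row_key=C23: shipping_addr=NULL, billing_addr=8 Elm St → 8 Elm St
row_key=C25: shipping_addr=NULL, billing_addr=NULL, → literal 10 Hill Ln → 10 Hill Ln
row_key=C27: shipping_addr=12 Main St → 12 Main St
row_key=C29: shipping_addr=NULL, billing_addr=31 Elm St → 31 Elm St
row_key=C56: shipping_addr=NULL, billing_addr=9 Elm St → 9 Elm St
row_key=C60: shipping_addr=NULL, billing_addr=NULL, → literal 10 Hill Ln → 10 Hill Ln
row_key=C73: shipping_addr=34 Elm St → 34 Elm St
row_key=C80: shipping_addr=NULL, billing_addr=NULL, → literal 10 Hill Ln → 10 Hill Ln
row_key=C87: shipping_addr=NULL, billing_addr=46 Elm Ave → 46 Elm Ave
row_key=C99: shipping_addr=59 Elm St → 59 Elm St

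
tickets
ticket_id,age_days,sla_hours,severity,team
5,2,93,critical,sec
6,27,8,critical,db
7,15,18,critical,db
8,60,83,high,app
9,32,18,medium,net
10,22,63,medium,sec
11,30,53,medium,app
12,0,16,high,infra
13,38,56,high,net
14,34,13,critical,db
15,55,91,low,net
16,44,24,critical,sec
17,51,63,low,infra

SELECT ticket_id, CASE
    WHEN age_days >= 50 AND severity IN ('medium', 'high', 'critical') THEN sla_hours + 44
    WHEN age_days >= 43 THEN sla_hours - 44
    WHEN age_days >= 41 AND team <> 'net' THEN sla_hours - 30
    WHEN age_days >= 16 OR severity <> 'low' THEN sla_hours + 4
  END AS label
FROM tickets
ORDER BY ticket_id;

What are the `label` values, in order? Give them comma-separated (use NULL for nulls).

ticket_id=5: age_days >= 16 OR severity <> 'low' → 97
ticket_id=6: age_days >= 16 OR severity <> 'low' → 12
ticket_id=7: age_days >= 16 OR severity <> 'low' → 22
ticket_id=8: age_days >= 50 AND severity IN ('medium', 'high', 'critical') → 127
ticket_id=9: age_days >= 16 OR severity <> 'low' → 22
ticket_id=10: age_days >= 16 OR severity <> 'low' → 67
ticket_id=11: age_days >= 16 OR severity <> 'low' → 57
ticket_id=12: age_days >= 16 OR severity <> 'low' → 20
ticket_id=13: age_days >= 16 OR severity <> 'low' → 60
ticket_id=14: age_days >= 16 OR severity <> 'low' → 17
ticket_id=15: age_days >= 43 → 47
ticket_id=16: age_days >= 43 → -20
ticket_id=17: age_days >= 43 → 19

97, 12, 22, 127, 22, 67, 57, 20, 60, 17, 47, -20, 19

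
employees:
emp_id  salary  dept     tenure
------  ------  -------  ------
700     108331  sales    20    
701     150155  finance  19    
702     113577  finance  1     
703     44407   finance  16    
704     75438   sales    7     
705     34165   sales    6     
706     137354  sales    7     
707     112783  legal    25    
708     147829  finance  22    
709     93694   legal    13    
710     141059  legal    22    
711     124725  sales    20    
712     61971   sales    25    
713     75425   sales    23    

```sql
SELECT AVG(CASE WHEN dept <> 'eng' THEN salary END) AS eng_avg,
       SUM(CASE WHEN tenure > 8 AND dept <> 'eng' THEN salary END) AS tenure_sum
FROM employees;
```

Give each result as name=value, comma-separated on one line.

[eng_avg: dept <> 'eng']
emp_id=700: ✓ → 108331
emp_id=701: ✓ → 150155
emp_id=702: ✓ → 113577
emp_id=703: ✓ → 44407
emp_id=704: ✓ → 75438
emp_id=705: ✓ → 34165
emp_id=706: ✓ → 137354
emp_id=707: ✓ → 112783
emp_id=708: ✓ → 147829
emp_id=709: ✓ → 93694
emp_id=710: ✓ → 141059
emp_id=711: ✓ → 124725
emp_id=712: ✓ → 61971
emp_id=713: ✓ → 75425
eng_avg = (108331 + 150155 + 113577 + 44407 + 75438 + 34165 + 137354 + 112783 + 147829 + 93694 + 141059 + 124725 + 61971 + 75425) / 14 = 101493.7857142857
—
[tenure_sum: tenure > 8 AND dept <> 'eng']
emp_id=700: ✓ → 108331
emp_id=701: ✓ → 150155
emp_id=702: ✗
emp_id=703: ✓ → 44407
emp_id=704: ✗
emp_id=705: ✗
emp_id=706: ✗
emp_id=707: ✓ → 112783
emp_id=708: ✓ → 147829
emp_id=709: ✓ → 93694
emp_id=710: ✓ → 141059
emp_id=711: ✓ → 124725
emp_id=712: ✓ → 61971
emp_id=713: ✓ → 75425
tenure_sum = 108331 + 150155 + 44407 + 112783 + 147829 + 93694 + 141059 + 124725 + 61971 + 75425 = 1060379

eng_avg=101493.7857142857, tenure_sum=1060379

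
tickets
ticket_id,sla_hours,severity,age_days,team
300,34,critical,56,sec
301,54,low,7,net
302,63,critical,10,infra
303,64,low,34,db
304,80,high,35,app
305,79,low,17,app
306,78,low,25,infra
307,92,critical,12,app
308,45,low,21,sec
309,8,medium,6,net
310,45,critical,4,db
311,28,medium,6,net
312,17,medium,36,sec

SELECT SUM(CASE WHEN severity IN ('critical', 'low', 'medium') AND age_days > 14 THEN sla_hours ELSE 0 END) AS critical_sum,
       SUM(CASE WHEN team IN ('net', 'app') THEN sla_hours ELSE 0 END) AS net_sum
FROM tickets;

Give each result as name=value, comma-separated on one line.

critical_sum=317, net_sum=341

[critical_sum: severity IN ('critical', 'low', 'medium') AND age_days > 14]
ticket_id=300: ✓ → 34
ticket_id=301: ✗
ticket_id=302: ✗
ticket_id=303: ✓ → 64
ticket_id=304: ✗
ticket_id=305: ✓ → 79
ticket_id=306: ✓ → 78
ticket_id=307: ✗
ticket_id=308: ✓ → 45
ticket_id=309: ✗
ticket_id=310: ✗
ticket_id=311: ✗
ticket_id=312: ✓ → 17
critical_sum = 34 + 64 + 79 + 78 + 45 + 17 = 317
—
[net_sum: team IN ('net', 'app')]
ticket_id=300: ✗
ticket_id=301: ✓ → 54
ticket_id=302: ✗
ticket_id=303: ✗
ticket_id=304: ✓ → 80
ticket_id=305: ✓ → 79
ticket_id=306: ✗
ticket_id=307: ✓ → 92
ticket_id=308: ✗
ticket_id=309: ✓ → 8
ticket_id=310: ✗
ticket_id=311: ✓ → 28
ticket_id=312: ✗
net_sum = 54 + 80 + 79 + 92 + 8 + 28 = 341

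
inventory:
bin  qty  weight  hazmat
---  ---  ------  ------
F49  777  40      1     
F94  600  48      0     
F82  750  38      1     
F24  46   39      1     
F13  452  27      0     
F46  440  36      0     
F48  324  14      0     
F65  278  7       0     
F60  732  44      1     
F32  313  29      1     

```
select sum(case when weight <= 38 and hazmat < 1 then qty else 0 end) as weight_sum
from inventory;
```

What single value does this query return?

bin=F49: ✗
bin=F94: ✗
bin=F82: ✗
bin=F24: ✗
bin=F13: ✓ → 452
bin=F46: ✓ → 440
bin=F48: ✓ → 324
bin=F65: ✓ → 278
bin=F60: ✗
bin=F32: ✗
weight_sum = 452 + 440 + 324 + 278 = 1494

1494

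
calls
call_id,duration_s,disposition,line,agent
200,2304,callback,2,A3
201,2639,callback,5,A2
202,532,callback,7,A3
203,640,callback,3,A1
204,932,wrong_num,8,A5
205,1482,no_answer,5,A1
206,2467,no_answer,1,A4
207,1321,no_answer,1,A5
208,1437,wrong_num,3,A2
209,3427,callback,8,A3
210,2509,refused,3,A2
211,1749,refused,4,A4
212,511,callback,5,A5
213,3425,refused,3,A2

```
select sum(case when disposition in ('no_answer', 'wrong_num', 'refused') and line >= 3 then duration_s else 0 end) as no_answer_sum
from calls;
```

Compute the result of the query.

11534

call_id=200: ✗
call_id=201: ✗
call_id=202: ✗
call_id=203: ✗
call_id=204: ✓ → 932
call_id=205: ✓ → 1482
call_id=206: ✗
call_id=207: ✗
call_id=208: ✓ → 1437
call_id=209: ✗
call_id=210: ✓ → 2509
call_id=211: ✓ → 1749
call_id=212: ✗
call_id=213: ✓ → 3425
no_answer_sum = 932 + 1482 + 1437 + 2509 + 1749 + 3425 = 11534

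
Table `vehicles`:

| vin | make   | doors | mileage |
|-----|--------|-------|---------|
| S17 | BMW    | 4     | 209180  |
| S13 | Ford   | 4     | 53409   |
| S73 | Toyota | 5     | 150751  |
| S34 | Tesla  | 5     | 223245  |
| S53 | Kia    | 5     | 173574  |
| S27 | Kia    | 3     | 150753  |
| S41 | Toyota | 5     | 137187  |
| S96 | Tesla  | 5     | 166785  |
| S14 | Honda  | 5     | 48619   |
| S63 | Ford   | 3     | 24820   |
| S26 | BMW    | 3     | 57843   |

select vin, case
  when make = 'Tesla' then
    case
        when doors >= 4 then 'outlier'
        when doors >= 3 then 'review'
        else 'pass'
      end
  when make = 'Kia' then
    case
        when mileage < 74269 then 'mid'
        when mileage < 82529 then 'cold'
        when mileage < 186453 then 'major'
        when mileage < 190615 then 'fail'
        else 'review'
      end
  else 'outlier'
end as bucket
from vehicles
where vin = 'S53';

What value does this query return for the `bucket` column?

vin = S53: make=Kia, doors=5, mileage=173574.
make='Kia' → inner[mileage < 186453] → major

major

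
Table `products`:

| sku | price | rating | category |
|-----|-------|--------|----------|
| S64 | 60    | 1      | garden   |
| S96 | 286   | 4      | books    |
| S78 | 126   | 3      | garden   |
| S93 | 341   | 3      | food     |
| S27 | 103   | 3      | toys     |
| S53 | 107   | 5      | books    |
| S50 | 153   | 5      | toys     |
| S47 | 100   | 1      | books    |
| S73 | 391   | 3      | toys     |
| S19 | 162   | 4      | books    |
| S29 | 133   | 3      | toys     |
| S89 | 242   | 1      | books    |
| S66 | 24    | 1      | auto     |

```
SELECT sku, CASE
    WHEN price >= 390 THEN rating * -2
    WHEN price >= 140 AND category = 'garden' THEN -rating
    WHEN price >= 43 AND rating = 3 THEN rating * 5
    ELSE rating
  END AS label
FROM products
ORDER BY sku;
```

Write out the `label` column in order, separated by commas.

4, 15, 15, 1, 5, 5, 1, 1, -6, 15, 1, 15, 4

sku=S19: ELSE → 4
sku=S27: price >= 43 AND rating = 3 → 15
sku=S29: price >= 43 AND rating = 3 → 15
sku=S47: ELSE → 1
sku=S50: ELSE → 5
sku=S53: ELSE → 5
sku=S64: ELSE → 1
sku=S66: ELSE → 1
sku=S73: price >= 390 → -6
sku=S78: price >= 43 AND rating = 3 → 15
sku=S89: ELSE → 1
sku=S93: price >= 43 AND rating = 3 → 15
sku=S96: ELSE → 4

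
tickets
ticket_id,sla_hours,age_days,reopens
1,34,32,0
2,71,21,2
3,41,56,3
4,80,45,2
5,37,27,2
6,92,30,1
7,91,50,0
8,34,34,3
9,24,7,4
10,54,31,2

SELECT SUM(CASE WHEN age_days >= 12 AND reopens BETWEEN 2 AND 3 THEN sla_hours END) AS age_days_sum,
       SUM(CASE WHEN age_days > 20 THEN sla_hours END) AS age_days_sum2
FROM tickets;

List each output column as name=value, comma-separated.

age_days_sum=317, age_days_sum2=534

[age_days_sum: age_days >= 12 AND reopens BETWEEN 2 AND 3]
ticket_id=1: ✗
ticket_id=2: ✓ → 71
ticket_id=3: ✓ → 41
ticket_id=4: ✓ → 80
ticket_id=5: ✓ → 37
ticket_id=6: ✗
ticket_id=7: ✗
ticket_id=8: ✓ → 34
ticket_id=9: ✗
ticket_id=10: ✓ → 54
age_days_sum = 71 + 41 + 80 + 37 + 34 + 54 = 317
—
[age_days_sum2: age_days > 20]
ticket_id=1: ✓ → 34
ticket_id=2: ✓ → 71
ticket_id=3: ✓ → 41
ticket_id=4: ✓ → 80
ticket_id=5: ✓ → 37
ticket_id=6: ✓ → 92
ticket_id=7: ✓ → 91
ticket_id=8: ✓ → 34
ticket_id=9: ✗
ticket_id=10: ✓ → 54
age_days_sum2 = 34 + 71 + 41 + 80 + 37 + 92 + 91 + 34 + 54 = 534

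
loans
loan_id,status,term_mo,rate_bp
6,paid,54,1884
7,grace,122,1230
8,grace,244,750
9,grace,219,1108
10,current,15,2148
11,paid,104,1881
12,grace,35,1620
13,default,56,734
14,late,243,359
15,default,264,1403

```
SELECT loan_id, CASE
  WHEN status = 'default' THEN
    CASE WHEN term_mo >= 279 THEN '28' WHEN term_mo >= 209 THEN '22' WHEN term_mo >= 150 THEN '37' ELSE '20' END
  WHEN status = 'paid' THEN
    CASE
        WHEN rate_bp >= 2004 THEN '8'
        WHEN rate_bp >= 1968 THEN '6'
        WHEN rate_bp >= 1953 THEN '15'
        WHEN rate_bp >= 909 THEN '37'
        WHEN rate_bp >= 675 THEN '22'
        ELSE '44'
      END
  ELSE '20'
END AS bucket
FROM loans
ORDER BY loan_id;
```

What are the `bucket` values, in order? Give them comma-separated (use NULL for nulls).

37, 20, 20, 20, 20, 37, 20, 20, 20, 22

loan_id=6: status='paid' → inner[rate_bp >= 909] → 37
loan_id=7: status='grace' → outer ELSE → 20
loan_id=8: status='grace' → outer ELSE → 20
loan_id=9: status='grace' → outer ELSE → 20
loan_id=10: status='current' → outer ELSE → 20
loan_id=11: status='paid' → inner[rate_bp >= 909] → 37
loan_id=12: status='grace' → outer ELSE → 20
loan_id=13: status='default' → inner[ELSE] → 20
loan_id=14: status='late' → outer ELSE → 20
loan_id=15: status='default' → inner[term_mo >= 209] → 22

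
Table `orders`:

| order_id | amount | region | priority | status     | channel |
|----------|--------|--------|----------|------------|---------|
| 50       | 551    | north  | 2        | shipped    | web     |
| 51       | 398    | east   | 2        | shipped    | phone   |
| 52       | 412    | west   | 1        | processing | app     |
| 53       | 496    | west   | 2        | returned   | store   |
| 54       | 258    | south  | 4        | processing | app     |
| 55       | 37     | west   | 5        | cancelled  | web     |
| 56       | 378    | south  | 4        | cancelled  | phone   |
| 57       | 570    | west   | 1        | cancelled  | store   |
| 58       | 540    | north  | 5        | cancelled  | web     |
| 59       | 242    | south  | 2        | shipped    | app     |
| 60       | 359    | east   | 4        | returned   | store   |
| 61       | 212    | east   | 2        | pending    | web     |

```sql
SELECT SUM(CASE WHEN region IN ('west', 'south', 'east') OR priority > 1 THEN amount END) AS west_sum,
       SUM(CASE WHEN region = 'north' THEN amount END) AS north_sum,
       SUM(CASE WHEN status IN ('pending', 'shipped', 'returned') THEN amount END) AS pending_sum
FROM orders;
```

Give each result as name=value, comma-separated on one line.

[west_sum: region IN ('west', 'south', 'east') OR priority > 1]
order_id=50: ✓ → 551
order_id=51: ✓ → 398
order_id=52: ✓ → 412
order_id=53: ✓ → 496
order_id=54: ✓ → 258
order_id=55: ✓ → 37
order_id=56: ✓ → 378
order_id=57: ✓ → 570
order_id=58: ✓ → 540
order_id=59: ✓ → 242
order_id=60: ✓ → 359
order_id=61: ✓ → 212
west_sum = 551 + 398 + 412 + 496 + 258 + 37 + 378 + 570 + 540 + 242 + 359 + 212 = 4453
—
[north_sum: region = 'north']
order_id=50: ✓ → 551
order_id=51: ✗
order_id=52: ✗
order_id=53: ✗
order_id=54: ✗
order_id=55: ✗
order_id=56: ✗
order_id=57: ✗
order_id=58: ✓ → 540
order_id=59: ✗
order_id=60: ✗
order_id=61: ✗
north_sum = 551 + 540 = 1091
—
[pending_sum: status IN ('pending', 'shipped', 'returned')]
order_id=50: ✓ → 551
order_id=51: ✓ → 398
order_id=52: ✗
order_id=53: ✓ → 496
order_id=54: ✗
order_id=55: ✗
order_id=56: ✗
order_id=57: ✗
order_id=58: ✗
order_id=59: ✓ → 242
order_id=60: ✓ → 359
order_id=61: ✓ → 212
pending_sum = 551 + 398 + 496 + 242 + 359 + 212 = 2258

west_sum=4453, north_sum=1091, pending_sum=2258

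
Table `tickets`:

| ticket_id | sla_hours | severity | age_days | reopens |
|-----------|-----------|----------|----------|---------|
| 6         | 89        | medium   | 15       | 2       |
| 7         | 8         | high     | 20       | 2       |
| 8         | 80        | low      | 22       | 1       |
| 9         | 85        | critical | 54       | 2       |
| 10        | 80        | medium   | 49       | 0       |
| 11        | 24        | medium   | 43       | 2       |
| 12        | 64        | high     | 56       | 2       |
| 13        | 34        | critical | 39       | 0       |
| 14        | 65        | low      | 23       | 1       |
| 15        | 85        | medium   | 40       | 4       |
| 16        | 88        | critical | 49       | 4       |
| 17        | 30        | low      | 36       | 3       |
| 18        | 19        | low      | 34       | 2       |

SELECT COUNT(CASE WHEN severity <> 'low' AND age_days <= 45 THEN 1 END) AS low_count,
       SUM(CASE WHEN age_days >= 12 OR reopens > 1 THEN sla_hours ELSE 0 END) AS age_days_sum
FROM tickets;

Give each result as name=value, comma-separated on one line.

low_count=5, age_days_sum=751

[low_count: severity <> 'low' AND age_days <= 45]
ticket_id=6: ✓ → 1
ticket_id=7: ✓ → 1
ticket_id=8: ✗
ticket_id=9: ✗
ticket_id=10: ✗
ticket_id=11: ✓ → 1
ticket_id=12: ✗
ticket_id=13: ✓ → 1
ticket_id=14: ✗
ticket_id=15: ✓ → 1
ticket_id=16: ✗
ticket_id=17: ✗
ticket_id=18: ✗
low_count = COUNT(1, 1, 1, 1, 1) = 5
—
[age_days_sum: age_days >= 12 OR reopens > 1]
ticket_id=6: ✓ → 89
ticket_id=7: ✓ → 8
ticket_id=8: ✓ → 80
ticket_id=9: ✓ → 85
ticket_id=10: ✓ → 80
ticket_id=11: ✓ → 24
ticket_id=12: ✓ → 64
ticket_id=13: ✓ → 34
ticket_id=14: ✓ → 65
ticket_id=15: ✓ → 85
ticket_id=16: ✓ → 88
ticket_id=17: ✓ → 30
ticket_id=18: ✓ → 19
age_days_sum = 89 + 8 + 80 + 85 + 80 + 24 + 64 + 34 + 65 + 85 + 88 + 30 + 19 = 751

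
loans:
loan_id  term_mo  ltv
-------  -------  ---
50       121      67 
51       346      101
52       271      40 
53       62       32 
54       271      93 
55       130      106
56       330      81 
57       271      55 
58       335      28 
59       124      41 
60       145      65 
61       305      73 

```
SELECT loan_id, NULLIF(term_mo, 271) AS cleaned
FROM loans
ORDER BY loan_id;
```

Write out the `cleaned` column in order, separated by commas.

121, 346, NULL, 62, NULL, 130, 330, NULL, 335, 124, 145, 305

loan_id=50: term_mo=121 vs 271: differ → 121
loan_id=51: term_mo=346 vs 271: differ → 346
loan_id=52: term_mo=271 vs 271: equal → NULL
loan_id=53: term_mo=62 vs 271: differ → 62
loan_id=54: term_mo=271 vs 271: equal → NULL
loan_id=55: term_mo=130 vs 271: differ → 130
loan_id=56: term_mo=330 vs 271: differ → 330
loan_id=57: term_mo=271 vs 271: equal → NULL
loan_id=58: term_mo=335 vs 271: differ → 335
loan_id=59: term_mo=124 vs 271: differ → 124
loan_id=60: term_mo=145 vs 271: differ → 145
loan_id=61: term_mo=305 vs 271: differ → 305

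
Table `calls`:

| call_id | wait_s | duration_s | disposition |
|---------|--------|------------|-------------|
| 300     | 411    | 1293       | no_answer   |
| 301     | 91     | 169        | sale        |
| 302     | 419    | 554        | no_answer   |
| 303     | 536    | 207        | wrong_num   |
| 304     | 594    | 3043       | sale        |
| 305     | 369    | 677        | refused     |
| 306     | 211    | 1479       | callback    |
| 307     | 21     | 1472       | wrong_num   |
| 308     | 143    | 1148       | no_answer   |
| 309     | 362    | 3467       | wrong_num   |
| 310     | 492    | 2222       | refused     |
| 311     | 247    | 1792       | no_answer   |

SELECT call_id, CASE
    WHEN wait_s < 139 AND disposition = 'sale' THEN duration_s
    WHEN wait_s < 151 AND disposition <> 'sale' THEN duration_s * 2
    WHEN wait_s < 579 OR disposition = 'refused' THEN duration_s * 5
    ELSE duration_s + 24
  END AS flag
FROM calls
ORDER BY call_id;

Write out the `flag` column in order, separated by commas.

6465, 169, 2770, 1035, 3067, 3385, 7395, 2944, 2296, 17335, 11110, 8960

call_id=300: wait_s < 579 OR disposition = 'refused' → 6465
call_id=301: wait_s < 139 AND disposition = 'sale' → 169
call_id=302: wait_s < 579 OR disposition = 'refused' → 2770
call_id=303: wait_s < 579 OR disposition = 'refused' → 1035
call_id=304: ELSE → 3067
call_id=305: wait_s < 579 OR disposition = 'refused' → 3385
call_id=306: wait_s < 579 OR disposition = 'refused' → 7395
call_id=307: wait_s < 151 AND disposition <> 'sale' → 2944
call_id=308: wait_s < 151 AND disposition <> 'sale' → 2296
call_id=309: wait_s < 579 OR disposition = 'refused' → 17335
call_id=310: wait_s < 579 OR disposition = 'refused' → 11110
call_id=311: wait_s < 579 OR disposition = 'refused' → 8960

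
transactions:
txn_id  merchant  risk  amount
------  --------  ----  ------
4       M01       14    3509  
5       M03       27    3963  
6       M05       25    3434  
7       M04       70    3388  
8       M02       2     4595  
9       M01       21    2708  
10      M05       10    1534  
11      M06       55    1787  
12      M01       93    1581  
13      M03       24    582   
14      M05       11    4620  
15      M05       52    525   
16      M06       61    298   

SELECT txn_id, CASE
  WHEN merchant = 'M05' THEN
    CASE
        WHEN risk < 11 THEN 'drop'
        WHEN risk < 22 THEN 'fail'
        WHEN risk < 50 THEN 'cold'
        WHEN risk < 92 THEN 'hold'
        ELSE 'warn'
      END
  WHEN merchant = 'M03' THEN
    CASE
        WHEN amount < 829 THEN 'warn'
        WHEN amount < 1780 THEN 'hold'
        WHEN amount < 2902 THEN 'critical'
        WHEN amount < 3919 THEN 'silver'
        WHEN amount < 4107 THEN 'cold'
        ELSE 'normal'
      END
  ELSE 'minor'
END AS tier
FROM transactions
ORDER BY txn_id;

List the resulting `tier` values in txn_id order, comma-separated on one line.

minor, cold, cold, minor, minor, minor, drop, minor, minor, warn, fail, hold, minor

txn_id=4: merchant='M01' → outer ELSE → minor
txn_id=5: merchant='M03' → inner[amount < 4107] → cold
txn_id=6: merchant='M05' → inner[risk < 50] → cold
txn_id=7: merchant='M04' → outer ELSE → minor
txn_id=8: merchant='M02' → outer ELSE → minor
txn_id=9: merchant='M01' → outer ELSE → minor
txn_id=10: merchant='M05' → inner[risk < 11] → drop
txn_id=11: merchant='M06' → outer ELSE → minor
txn_id=12: merchant='M01' → outer ELSE → minor
txn_id=13: merchant='M03' → inner[amount < 829] → warn
txn_id=14: merchant='M05' → inner[risk < 22] → fail
txn_id=15: merchant='M05' → inner[risk < 92] → hold
txn_id=16: merchant='M06' → outer ELSE → minor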